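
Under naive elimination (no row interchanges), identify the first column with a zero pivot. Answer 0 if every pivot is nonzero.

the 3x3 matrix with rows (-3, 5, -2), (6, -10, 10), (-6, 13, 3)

first zero-pivot column = 2

Naive forward elimination:
R2 <- R2 - (-2)*R1:  [ 0  0  6 ]
R3 <- R3 - (2)*R1:  [ 0  3  7 ]
Matrix at this point:
[ -3  5  -2 ]
[  0  0   6 ]
[  0  3   7 ]
Pivot entry (2,2) is zero but row 3 has 3 in column 2 -> naive elimination stops; a row interchange (e.g. R2 <-> R3) would be required here.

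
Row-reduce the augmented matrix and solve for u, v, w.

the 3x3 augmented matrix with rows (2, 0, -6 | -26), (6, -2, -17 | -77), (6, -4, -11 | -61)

Forward elimination on [A|b]:
R2 <- R2 - (3)*R1:  [  0  -2   1   1 ]
R3 <- R3 - (3)*R1:  [  0  -4   7  17 ]
R3 <- R3 - (2)*R2:  [  0   0   5  15 ]
Row echelon form:
[ 2   0  -6  |  -26 ]
[ 0  -2   1  |    1 ]
[ 0   0   5  |   15 ]
Back-substitution:
w = (15) / 5 = 3
v = (1 - (1)*(3)) / -2 = 1
u = (-26 - (-6)*(3)) / 2 = -4

(-4, 1, 3)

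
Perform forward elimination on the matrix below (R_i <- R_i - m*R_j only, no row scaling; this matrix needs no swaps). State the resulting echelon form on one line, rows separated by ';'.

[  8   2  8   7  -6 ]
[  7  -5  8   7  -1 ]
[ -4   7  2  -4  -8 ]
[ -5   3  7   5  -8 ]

REF = [8 2 8 7 -6; 0 -27/4 1 7/8 17/4; 0 0 194/27 29/54 -161/27; 0 0 0 3485/388 273/194]

Forward elimination:
R2 <- R2 - (7/8)*R1:  [     0  -27/4      1    7/8   17/4 ]
R3 <- R3 - (-1/2)*R1:  [    0     8     6  -1/2   -11 ]
R4 <- R4 - (-5/8)*R1:  [     0   17/4     12   75/8  -47/4 ]
R3 <- R3 - (-32/27)*R2:  [       0        0   194/27    29/54  -161/27 ]
R4 <- R4 - (-17/27)*R2:  [       0        0   341/27   268/27  -245/27 ]
R4 <- R4 - (341/194)*R3:  [        0         0         0  3485/388   273/194 ]
Row echelon form:
[ 8      2       8         7       -6 ]
[ 0  -27/4       1       7/8     17/4 ]
[ 0      0  194/27     29/54  -161/27 ]
[ 0      0       0  3485/388  273/194 ]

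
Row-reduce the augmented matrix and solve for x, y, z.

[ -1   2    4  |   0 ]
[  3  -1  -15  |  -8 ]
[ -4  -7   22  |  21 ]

(2, -1, 1)

Forward elimination on [A|b]:
R2 <- R2 - (-3)*R1:  [  0   5  -3  -8 ]
R3 <- R3 - (4)*R1:  [   0  -15    6   21 ]
R3 <- R3 - (-3)*R2:  [  0   0  -3  -3 ]
Row echelon form:
[ -1  2   4  |   0 ]
[  0  5  -3  |  -8 ]
[  0  0  -3  |  -3 ]
Back-substitution:
z = (-3) / -3 = 1
y = (-8 - (-3)*(1)) / 5 = -1
x = (0 - (2)*(-1) - (4)*(1)) / -1 = 2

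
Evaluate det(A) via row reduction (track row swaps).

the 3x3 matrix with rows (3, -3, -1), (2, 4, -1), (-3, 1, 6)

Forward elimination:
R2 <- R2 - (2/3)*R1:  [    0     6  -1/3 ]
R3 <- R3 - (-1)*R1:  [  0  -2   5 ]
R3 <- R3 - (-1/3)*R2:  [    0     0  44/9 ]
Upper-triangular form:
[ 3  -3    -1 ]
[ 0   6  -1/3 ]
[ 0   0  44/9 ]
det(A) = (-1)^0 * (3) * (6) * (44/9) = 88  (0 row swaps -> sign +1)

det(A) = 88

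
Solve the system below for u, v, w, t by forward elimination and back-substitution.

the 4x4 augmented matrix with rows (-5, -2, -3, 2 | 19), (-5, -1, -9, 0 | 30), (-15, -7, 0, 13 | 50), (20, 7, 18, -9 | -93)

Forward elimination on [A|b]:
R2 <- R2 - (1)*R1:  [  0   1  -6  -2  11 ]
R3 <- R3 - (3)*R1:  [  0  -1   9   7  -7 ]
R4 <- R4 - (-4)*R1:  [   0   -1    6   -1  -17 ]
R3 <- R3 - (-1)*R2:  [ 0  0  3  5  4 ]
R4 <- R4 - (-1)*R2:  [  0   0   0  -3  -6 ]
Row echelon form:
[ -5  -2  -3   2  |  19 ]
[  0   1  -6  -2  |  11 ]
[  0   0   3   5  |   4 ]
[  0   0   0  -3  |  -6 ]
Back-substitution:
t = (-6) / -3 = 2
w = (4 - (5)*(2)) / 3 = -2
v = (11 - (-6)*(-2) - (-2)*(2)) / 1 = 3
u = (19 - (-2)*(3) - (-3)*(-2) - (2)*(2)) / -5 = -3

(-3, 3, -2, 2)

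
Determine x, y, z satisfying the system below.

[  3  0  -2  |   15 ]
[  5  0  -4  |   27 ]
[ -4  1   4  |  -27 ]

(3, -3, -3)

Forward elimination on [A|b]:
R2 <- R2 - (5/3)*R1:  [    0     0  -2/3     2 ]
R3 <- R3 - (-4/3)*R1:  [   0    1  4/3   -7 ]
R2 <-> R3   (pivot in column 2 was zero)
[ 3  0    -2  15 ]
[ 0  1   4/3  -7 ]
[ 0  0  -2/3   2 ]
Row echelon form:
[ 3  0    -2  |  15 ]
[ 0  1   4/3  |  -7 ]
[ 0  0  -2/3  |   2 ]
Back-substitution:
z = (2) / (-2/3) = -3
y = (-7 - (4/3)*(-3)) / 1 = -3
x = (15 - (-2)*(-3)) / 3 = 3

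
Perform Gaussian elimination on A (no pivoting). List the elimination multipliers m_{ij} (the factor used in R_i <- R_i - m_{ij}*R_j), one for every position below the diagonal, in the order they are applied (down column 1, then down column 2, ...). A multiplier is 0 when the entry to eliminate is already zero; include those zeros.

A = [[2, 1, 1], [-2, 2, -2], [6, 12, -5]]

Forward elimination:
R2 <- R2 - (-1)*R1:  [  0   3  -1 ]
R3 <- R3 - (3)*R1:  [  0   9  -8 ]
R3 <- R3 - (3)*R2:  [  0   0  -5 ]
Multipliers (in order of application): m_{21} = -1, m_{31} = 3, m_{32} = 3

multipliers: -1, 3, 3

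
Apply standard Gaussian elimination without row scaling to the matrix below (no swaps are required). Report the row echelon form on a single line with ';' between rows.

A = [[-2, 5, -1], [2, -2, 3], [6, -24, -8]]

Forward elimination:
R2 <- R2 - (-1)*R1:  [ 0  3  2 ]
R3 <- R3 - (-3)*R1:  [   0   -9  -11 ]
R3 <- R3 - (-3)*R2:  [  0   0  -5 ]
Row echelon form:
[ -2  5  -1 ]
[  0  3   2 ]
[  0  0  -5 ]

REF = [-2 5 -1; 0 3 2; 0 0 -5]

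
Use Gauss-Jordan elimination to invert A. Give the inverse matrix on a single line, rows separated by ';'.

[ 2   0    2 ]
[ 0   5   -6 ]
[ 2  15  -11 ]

inverse = [7/10 3/5 -1/5; -6/25 -13/25 6/25; -1/5 -3/5 1/5]

Gauss-Jordan on [A | I]:
R1 <- (1/2)*R1:  [   1    0    1  |  1/2    0    0 ]
R3 <- R3 - (2)*R1:  [   0   15  -13  |   -1    0    1 ]
R2 <- (1/5)*R2:  [    0     1  -6/5  |     0   1/5     0 ]
R3 <- R3 - (15)*R2:  [  0   0   5  |  -1  -3   1 ]
R3 <- (1/5)*R3:  [    0     0     1  |  -1/5  -3/5   1/5 ]
R1 <- R1 - (1)*R3:  [    1     0     0  |  7/10   3/5  -1/5 ]
R2 <- R2 - (-6/5)*R3:  [      0       1       0  |   -6/25  -13/25    6/25 ]
Right block of [I | A^{-1}] is the inverse:
[  7/10     3/5  -1/5 ]
[ -6/25  -13/25  6/25 ]
[  -1/5    -3/5   1/5 ]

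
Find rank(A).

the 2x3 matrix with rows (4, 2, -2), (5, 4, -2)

rank(A) = 2

Row reduction:
R2 <- R2 - (5/4)*R1:  [   0  3/2  1/2 ]
Row echelon form:
[ 4    2   -2 ]
[ 0  3/2  1/2 ]
Nonzero rows / pivot columns: 2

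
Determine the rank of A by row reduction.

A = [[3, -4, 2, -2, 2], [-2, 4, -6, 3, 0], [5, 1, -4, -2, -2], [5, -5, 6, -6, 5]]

Row reduction:
R2 <- R2 - (-2/3)*R1:  [     0    4/3  -14/3    5/3    4/3 ]
R3 <- R3 - (5/3)*R1:  [     0   23/3  -22/3    4/3  -16/3 ]
R4 <- R4 - (5/3)*R1:  [    0   5/3   8/3  -8/3   5/3 ]
R3 <- R3 - (23/4)*R2:  [     0      0   39/2  -33/4    -13 ]
R4 <- R4 - (5/4)*R2:  [     0      0   17/2  -19/4      0 ]
R4 <- R4 - (17/39)*R3:  [      0       0       0  -15/13    17/3 ]
Row echelon form:
[ 3   -4      2      -2     2 ]
[ 0  4/3  -14/3     5/3   4/3 ]
[ 0    0   39/2   -33/4   -13 ]
[ 0    0      0  -15/13  17/3 ]
Nonzero rows / pivot columns: 4

rank(A) = 4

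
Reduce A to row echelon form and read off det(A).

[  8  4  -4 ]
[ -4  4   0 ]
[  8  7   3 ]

det(A) = 384

Forward elimination:
R2 <- R2 - (-1/2)*R1:  [  0   6  -2 ]
R3 <- R3 - (1)*R1:  [ 0  3  7 ]
R3 <- R3 - (1/2)*R2:  [ 0  0  8 ]
Upper-triangular form:
[ 8  4  -4 ]
[ 0  6  -2 ]
[ 0  0   8 ]
det(A) = (-1)^0 * (8) * (6) * (8) = 384  (0 row swaps -> sign +1)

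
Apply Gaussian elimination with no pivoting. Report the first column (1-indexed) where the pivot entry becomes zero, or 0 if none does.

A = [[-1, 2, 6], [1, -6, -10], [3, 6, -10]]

Naive forward elimination:
R2 <- R2 - (-1)*R1:  [  0  -4  -4 ]
R3 <- R3 - (-3)*R1:  [  0  12   8 ]
R3 <- R3 - (-3)*R2:  [  0   0  -4 ]
All pivots nonzero; naive elimination completes without hitting a zero pivot.

first zero-pivot column = 0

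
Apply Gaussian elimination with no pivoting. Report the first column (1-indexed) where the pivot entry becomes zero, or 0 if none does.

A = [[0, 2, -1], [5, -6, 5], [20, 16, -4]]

first zero-pivot column = 1

Naive forward elimination:
Pivot entry (1,1) is zero but row 2 has 5 in column 1 -> naive elimination stops; a row interchange (e.g. R1 <-> R2) would be required here.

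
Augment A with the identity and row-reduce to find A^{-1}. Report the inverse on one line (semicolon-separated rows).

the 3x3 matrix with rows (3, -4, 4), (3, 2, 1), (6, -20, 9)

inverse = [-19/45 22/45 2/15; 7/30 -1/30 -1/10; 4/5 -2/5 -1/5]

Gauss-Jordan on [A | I]:
R1 <- (1/3)*R1:  [    1  -4/3   4/3  |   1/3     0     0 ]
R2 <- R2 - (3)*R1:  [  0   6  -3  |  -1   1   0 ]
R3 <- R3 - (6)*R1:  [   0  -12    1  |   -2    0    1 ]
R2 <- (1/6)*R2:  [    0     1  -1/2  |  -1/6   1/6     0 ]
R1 <- R1 - (-4/3)*R2:  [   1    0  2/3  |  1/9  2/9    0 ]
R3 <- R3 - (-12)*R2:  [  0   0  -5  |  -4   2   1 ]
R3 <- (1/-5)*R3:  [    0     0     1  |   4/5  -2/5  -1/5 ]
R1 <- R1 - (2/3)*R3:  [      1       0       0  |  -19/45   22/45    2/15 ]
R2 <- R2 - (-1/2)*R3:  [     0      1      0  |   7/30  -1/30  -1/10 ]
Right block of [I | A^{-1}] is the inverse:
[ -19/45  22/45   2/15 ]
[   7/30  -1/30  -1/10 ]
[    4/5   -2/5   -1/5 ]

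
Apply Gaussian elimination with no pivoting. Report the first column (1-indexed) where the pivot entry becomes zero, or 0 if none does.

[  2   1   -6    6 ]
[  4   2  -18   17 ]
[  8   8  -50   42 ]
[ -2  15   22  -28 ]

Naive forward elimination:
R2 <- R2 - (2)*R1:  [  0   0  -6   5 ]
R3 <- R3 - (4)*R1:  [   0    4  -26   18 ]
R4 <- R4 - (-1)*R1:  [   0   16   16  -22 ]
Matrix at this point:
[ 2   1   -6    6 ]
[ 0   0   -6    5 ]
[ 0   4  -26   18 ]
[ 0  16   16  -22 ]
Pivot entry (2,2) is zero but row 3 has 4 in column 2 -> naive elimination stops; a row interchange (e.g. R2 <-> R3) would be required here.

first zero-pivot column = 2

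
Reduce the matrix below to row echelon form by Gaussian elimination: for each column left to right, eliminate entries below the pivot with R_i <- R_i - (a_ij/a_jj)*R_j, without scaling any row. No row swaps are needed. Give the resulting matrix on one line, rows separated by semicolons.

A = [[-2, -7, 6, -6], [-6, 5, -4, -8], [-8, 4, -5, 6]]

Forward elimination:
R2 <- R2 - (3)*R1:  [   0   26  -22   10 ]
R3 <- R3 - (4)*R1:  [   0   32  -29   30 ]
R3 <- R3 - (16/13)*R2:  [      0       0  -25/13  230/13 ]
Row echelon form:
[ -2  -7       6      -6 ]
[  0  26     -22      10 ]
[  0   0  -25/13  230/13 ]

REF = [-2 -7 6 -6; 0 26 -22 10; 0 0 -25/13 230/13]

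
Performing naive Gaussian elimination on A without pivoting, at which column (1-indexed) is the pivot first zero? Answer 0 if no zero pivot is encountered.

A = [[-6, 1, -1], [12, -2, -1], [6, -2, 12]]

first zero-pivot column = 2

Naive forward elimination:
R2 <- R2 - (-2)*R1:  [  0   0  -3 ]
R3 <- R3 - (-1)*R1:  [  0  -1  11 ]
Matrix at this point:
[ -6   1  -1 ]
[  0   0  -3 ]
[  0  -1  11 ]
Pivot entry (2,2) is zero but row 3 has -1 in column 2 -> naive elimination stops; a row interchange (e.g. R2 <-> R3) would be required here.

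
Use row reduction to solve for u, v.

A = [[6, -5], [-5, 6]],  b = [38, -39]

Forward elimination on [A|b]:
R2 <- R2 - (-5/6)*R1:  [     0   11/6  -22/3 ]
Row echelon form:
[ 6    -5  |     38 ]
[ 0  11/6  |  -22/3 ]
Back-substitution:
v = (-22/3) / (11/6) = -4
u = (38 - (-5)*(-4)) / 6 = 3

(3, -4)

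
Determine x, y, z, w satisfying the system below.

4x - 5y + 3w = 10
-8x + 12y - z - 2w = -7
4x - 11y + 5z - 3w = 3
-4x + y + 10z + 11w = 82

(-5, -3, 1, 5)

Forward elimination on [A|b]:
R2 <- R2 - (-2)*R1:  [  0   2  -1   4  13 ]
R3 <- R3 - (1)*R1:  [  0  -6   5  -6  -7 ]
R4 <- R4 - (-1)*R1:  [  0  -4  10  14  92 ]
R3 <- R3 - (-3)*R2:  [  0   0   2   6  32 ]
R4 <- R4 - (-2)*R2:  [   0    0    8   22  118 ]
R4 <- R4 - (4)*R3:  [   0    0    0   -2  -10 ]
Row echelon form:
[ 4  -5   0   3  |   10 ]
[ 0   2  -1   4  |   13 ]
[ 0   0   2   6  |   32 ]
[ 0   0   0  -2  |  -10 ]
Back-substitution:
w = (-10) / -2 = 5
z = (32 - (6)*(5)) / 2 = 1
y = (13 - (-1)*(1) - (4)*(5)) / 2 = -3
x = (10 - (-5)*(-3) - (3)*(5)) / 4 = -5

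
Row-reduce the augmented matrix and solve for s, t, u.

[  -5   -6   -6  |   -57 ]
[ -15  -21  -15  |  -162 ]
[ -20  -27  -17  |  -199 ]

(3, 2, 5)

Forward elimination on [A|b]:
R2 <- R2 - (3)*R1:  [  0  -3   3   9 ]
R3 <- R3 - (4)*R1:  [  0  -3   7  29 ]
R3 <- R3 - (1)*R2:  [  0   0   4  20 ]
Row echelon form:
[ -5  -6  -6  |  -57 ]
[  0  -3   3  |    9 ]
[  0   0   4  |   20 ]
Back-substitution:
u = (20) / 4 = 5
t = (9 - (3)*(5)) / -3 = 2
s = (-57 - (-6)*(2) - (-6)*(5)) / -5 = 3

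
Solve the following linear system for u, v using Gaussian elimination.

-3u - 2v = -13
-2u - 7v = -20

(3, 2)

Forward elimination on [A|b]:
R2 <- R2 - (2/3)*R1:  [     0  -17/3  -34/3 ]
Row echelon form:
[ -3     -2  |    -13 ]
[  0  -17/3  |  -34/3 ]
Back-substitution:
v = (-34/3) / (-17/3) = 2
u = (-13 - (-2)*(2)) / -3 = 3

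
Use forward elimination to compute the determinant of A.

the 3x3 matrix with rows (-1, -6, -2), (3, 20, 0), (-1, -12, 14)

Forward elimination:
R2 <- R2 - (-3)*R1:  [  0   2  -6 ]
R3 <- R3 - (1)*R1:  [  0  -6  16 ]
R3 <- R3 - (-3)*R2:  [  0   0  -2 ]
Upper-triangular form:
[ -1  -6  -2 ]
[  0   2  -6 ]
[  0   0  -2 ]
det(A) = (-1)^0 * (-1) * (2) * (-2) = 4  (0 row swaps -> sign +1)

det(A) = 4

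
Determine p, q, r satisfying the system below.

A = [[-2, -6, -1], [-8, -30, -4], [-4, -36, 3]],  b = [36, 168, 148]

Forward elimination on [A|b]:
R2 <- R2 - (4)*R1:  [  0  -6   0  24 ]
R3 <- R3 - (2)*R1:  [   0  -24    5   76 ]
R3 <- R3 - (4)*R2:  [   0    0    5  -20 ]
Row echelon form:
[ -2  -6  -1  |   36 ]
[  0  -6   0  |   24 ]
[  0   0   5  |  -20 ]
Back-substitution:
r = (-20) / 5 = -4
q = (24) / -6 = -4
p = (36 - (-6)*(-4) - (-1)*(-4)) / -2 = -4

(-4, -4, -4)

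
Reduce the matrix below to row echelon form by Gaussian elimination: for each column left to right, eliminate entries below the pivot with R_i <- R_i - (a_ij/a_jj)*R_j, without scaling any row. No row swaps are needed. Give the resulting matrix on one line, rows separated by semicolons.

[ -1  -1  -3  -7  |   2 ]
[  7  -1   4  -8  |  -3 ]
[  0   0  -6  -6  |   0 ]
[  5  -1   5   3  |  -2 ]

REF = [-1 -1 -3 -7 2; 0 -8 -17 -57 11; 0 0 -6 -6 0; 0 0 0 8 -1/4]

Forward elimination:
R2 <- R2 - (-7)*R1:  [   0   -8  -17  -57   11 ]
R4 <- R4 - (-5)*R1:  [   0   -6  -10  -32    8 ]
R4 <- R4 - (3/4)*R2:  [    0     0  11/4  43/4  -1/4 ]
R4 <- R4 - (-11/24)*R3:  [    0     0     0     8  -1/4 ]
Row echelon form:
[ -1  -1   -3   -7  |     2 ]
[  0  -8  -17  -57  |    11 ]
[  0   0   -6   -6  |     0 ]
[  0   0    0    8  |  -1/4 ]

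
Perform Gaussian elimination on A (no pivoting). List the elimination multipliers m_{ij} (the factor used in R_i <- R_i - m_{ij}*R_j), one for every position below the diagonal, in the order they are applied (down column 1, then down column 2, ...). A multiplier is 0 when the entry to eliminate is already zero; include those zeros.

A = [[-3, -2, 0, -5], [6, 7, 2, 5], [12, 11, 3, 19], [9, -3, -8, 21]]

multipliers: -2, -4, -3, 1, -3, -2

Forward elimination:
R2 <- R2 - (-2)*R1:  [  0   3   2  -5 ]
R3 <- R3 - (-4)*R1:  [  0   3   3  -1 ]
R4 <- R4 - (-3)*R1:  [  0  -9  -8   6 ]
R3 <- R3 - (1)*R2:  [ 0  0  1  4 ]
R4 <- R4 - (-3)*R2:  [  0   0  -2  -9 ]
R4 <- R4 - (-2)*R3:  [  0   0   0  -1 ]
Multipliers (in order of application): m_{21} = -2, m_{31} = -4, m_{41} = -3, m_{32} = 1, m_{42} = -3, m_{43} = -2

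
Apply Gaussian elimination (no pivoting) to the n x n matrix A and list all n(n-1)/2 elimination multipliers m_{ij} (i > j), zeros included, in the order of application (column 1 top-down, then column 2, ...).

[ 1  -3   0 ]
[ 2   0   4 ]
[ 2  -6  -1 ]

Forward elimination:
R2 <- R2 - (2)*R1:  [ 0  6  4 ]
R3 <- R3 - (2)*R1:  [  0   0  -1 ]
R3: entry in column 2 is already 0 -> m_{32} = 0 (no row operation needed)
Multipliers (in order of application): m_{21} = 2, m_{31} = 2, m_{32} = 0

multipliers: 2, 2, 0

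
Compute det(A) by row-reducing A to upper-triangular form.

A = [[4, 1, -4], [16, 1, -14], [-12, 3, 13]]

Forward elimination:
R2 <- R2 - (4)*R1:  [  0  -3   2 ]
R3 <- R3 - (-3)*R1:  [ 0  6  1 ]
R3 <- R3 - (-2)*R2:  [ 0  0  5 ]
Upper-triangular form:
[ 4   1  -4 ]
[ 0  -3   2 ]
[ 0   0   5 ]
det(A) = (-1)^0 * (4) * (-3) * (5) = -60  (0 row swaps -> sign +1)

det(A) = -60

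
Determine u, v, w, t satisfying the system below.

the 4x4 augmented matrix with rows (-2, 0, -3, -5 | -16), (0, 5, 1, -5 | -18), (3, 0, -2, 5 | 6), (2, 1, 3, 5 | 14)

Forward elimination on [A|b]:
R3 <- R3 - (-3/2)*R1:  [     0      0  -13/2   -5/2    -18 ]
R4 <- R4 - (-1)*R1:  [  0   1   0   0  -2 ]
R4 <- R4 - (1/5)*R2:  [    0     0  -1/5     1   8/5 ]
R4 <- R4 - (2/65)*R3:  [     0      0      0  14/13  28/13 ]
Row echelon form:
[ -2  0     -3     -5  |    -16 ]
[  0  5      1     -5  |    -18 ]
[  0  0  -13/2   -5/2  |    -18 ]
[  0  0      0  14/13  |  28/13 ]
Back-substitution:
t = (28/13) / (14/13) = 2
w = (-18 - (-5/2)*(2)) / (-13/2) = 2
v = (-18 - (1)*(2) - (-5)*(2)) / 5 = -2
u = (-16 - (-3)*(2) - (-5)*(2)) / -2 = 0

(0, -2, 2, 2)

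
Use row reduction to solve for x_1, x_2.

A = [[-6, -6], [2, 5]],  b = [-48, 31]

(3, 5)

Forward elimination on [A|b]:
R2 <- R2 - (-1/3)*R1:  [  0   3  15 ]
Row echelon form:
[ -6  -6  |  -48 ]
[  0   3  |   15 ]
Back-substitution:
x_2 = (15) / 3 = 5
x_1 = (-48 - (-6)*(5)) / -6 = 3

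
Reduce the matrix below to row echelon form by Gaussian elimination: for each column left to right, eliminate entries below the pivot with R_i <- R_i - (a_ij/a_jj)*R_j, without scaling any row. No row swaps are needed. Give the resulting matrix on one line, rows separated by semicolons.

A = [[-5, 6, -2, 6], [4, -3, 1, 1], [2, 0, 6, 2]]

Forward elimination:
R2 <- R2 - (-4/5)*R1:  [    0   9/5  -3/5  29/5 ]
R3 <- R3 - (-2/5)*R1:  [    0  12/5  26/5  22/5 ]
R3 <- R3 - (4/3)*R2:  [     0      0      6  -10/3 ]
Row echelon form:
[ -5    6    -2      6 ]
[  0  9/5  -3/5   29/5 ]
[  0    0     6  -10/3 ]

REF = [-5 6 -2 6; 0 9/5 -3/5 29/5; 0 0 6 -10/3]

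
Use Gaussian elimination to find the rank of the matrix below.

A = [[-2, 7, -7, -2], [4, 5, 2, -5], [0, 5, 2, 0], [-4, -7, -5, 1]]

rank(A) = 4

Row reduction:
R2 <- R2 - (-2)*R1:  [   0   19  -12   -9 ]
R4 <- R4 - (2)*R1:  [   0  -21    9    5 ]
R3 <- R3 - (5/19)*R2:  [     0      0  98/19  45/19 ]
R4 <- R4 - (-21/19)*R2:  [      0       0  -81/19  -94/19 ]
R4 <- R4 - (-81/98)*R3:  [       0        0        0  -293/98 ]
Row echelon form:
[ -2   7     -7       -2 ]
[  0  19    -12       -9 ]
[  0   0  98/19    45/19 ]
[  0   0      0  -293/98 ]
Nonzero rows / pivot columns: 4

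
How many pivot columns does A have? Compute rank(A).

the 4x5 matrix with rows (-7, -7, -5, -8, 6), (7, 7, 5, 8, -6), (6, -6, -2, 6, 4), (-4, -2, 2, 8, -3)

rank(A) = 3

Row reduction:
R2 <- R2 - (-1)*R1:  [ 0  0  0  0  0 ]
R3 <- R3 - (-6/7)*R1:  [     0    -12  -44/7   -6/7   64/7 ]
R4 <- R4 - (4/7)*R1:  [     0      2   34/7   88/7  -45/7 ]
R2 <-> R3   (pivot in column 2 was zero)
[ -7   -7     -5    -8      6 ]
[  0  -12  -44/7  -6/7   64/7 ]
[  0    0      0     0      0 ]
[  0    2   34/7  88/7  -45/7 ]
R4 <- R4 - (-1/6)*R2:  [       0        0    80/21     87/7  -103/21 ]
R3 <-> R4   (pivot in column 3 was zero)
[ -7   -7     -5    -8        6 ]
[  0  -12  -44/7  -6/7     64/7 ]
[  0    0  80/21  87/7  -103/21 ]
[  0    0      0     0        0 ]
Row echelon form:
[ -7   -7     -5    -8        6 ]
[  0  -12  -44/7  -6/7     64/7 ]
[  0    0  80/21  87/7  -103/21 ]
[  0    0      0     0        0 ]
Nonzero rows / pivot columns: 3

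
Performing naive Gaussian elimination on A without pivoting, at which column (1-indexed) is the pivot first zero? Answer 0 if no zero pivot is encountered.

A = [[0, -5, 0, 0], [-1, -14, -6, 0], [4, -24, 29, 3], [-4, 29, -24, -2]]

first zero-pivot column = 1

Naive forward elimination:
Pivot entry (1,1) is zero but row 2 has -1 in column 1 -> naive elimination stops; a row interchange (e.g. R1 <-> R2) would be required here.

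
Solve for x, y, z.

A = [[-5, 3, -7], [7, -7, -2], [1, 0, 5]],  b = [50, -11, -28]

Forward elimination on [A|b]:
R2 <- R2 - (-7/5)*R1:  [     0  -14/5  -59/5     59 ]
R3 <- R3 - (-1/5)*R1:  [    0   3/5  18/5   -18 ]
R3 <- R3 - (-3/14)*R2:  [      0       0   15/14  -75/14 ]
Row echelon form:
[ -5      3     -7  |      50 ]
[  0  -14/5  -59/5  |      59 ]
[  0      0  15/14  |  -75/14 ]
Back-substitution:
z = (-75/14) / (15/14) = -5
y = (59 - (-59/5)*(-5)) / (-14/5) = 0
x = (50 - (3)*(0) - (-7)*(-5)) / -5 = -3

(-3, 0, -5)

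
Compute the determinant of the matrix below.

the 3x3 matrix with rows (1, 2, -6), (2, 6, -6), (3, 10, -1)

det(A) = 10

Forward elimination:
R2 <- R2 - (2)*R1:  [ 0  2  6 ]
R3 <- R3 - (3)*R1:  [  0   4  17 ]
R3 <- R3 - (2)*R2:  [ 0  0  5 ]
Upper-triangular form:
[ 1  2  -6 ]
[ 0  2   6 ]
[ 0  0   5 ]
det(A) = (-1)^0 * (1) * (2) * (5) = 10  (0 row swaps -> sign +1)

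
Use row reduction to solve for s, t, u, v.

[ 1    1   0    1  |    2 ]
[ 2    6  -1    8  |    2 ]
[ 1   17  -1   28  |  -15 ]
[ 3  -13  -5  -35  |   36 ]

Forward elimination on [A|b]:
R2 <- R2 - (2)*R1:  [  0   4  -1   6  -2 ]
R3 <- R3 - (1)*R1:  [   0   16   -1   27  -17 ]
R4 <- R4 - (3)*R1:  [   0  -16   -5  -38   30 ]
R3 <- R3 - (4)*R2:  [  0   0   3   3  -9 ]
R4 <- R4 - (-4)*R2:  [   0    0   -9  -14   22 ]
R4 <- R4 - (-3)*R3:  [  0   0   0  -5  -5 ]
Row echelon form:
[ 1  1   0   1  |   2 ]
[ 0  4  -1   6  |  -2 ]
[ 0  0   3   3  |  -9 ]
[ 0  0   0  -5  |  -5 ]
Back-substitution:
v = (-5) / -5 = 1
u = (-9 - (3)*(1)) / 3 = -4
t = (-2 - (-1)*(-4) - (6)*(1)) / 4 = -3
s = (2 - (1)*(-3) - (1)*(1)) / 1 = 4

(4, -3, -4, 1)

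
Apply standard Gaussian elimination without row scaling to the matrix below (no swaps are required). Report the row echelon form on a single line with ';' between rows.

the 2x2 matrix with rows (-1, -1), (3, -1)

Forward elimination:
R2 <- R2 - (-3)*R1:  [  0  -4 ]
Row echelon form:
[ -1  -1 ]
[  0  -4 ]

REF = [-1 -1; 0 -4]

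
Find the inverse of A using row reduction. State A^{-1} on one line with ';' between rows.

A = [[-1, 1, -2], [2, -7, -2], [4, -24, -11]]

inverse = [29/25 59/25 -16/25; 14/25 19/25 -6/25; -4/5 -4/5 1/5]

Gauss-Jordan on [A | I]:
R1 <- (1/-1)*R1:  [  1  -1   2  |  -1   0   0 ]
R2 <- R2 - (2)*R1:  [  0  -5  -6  |   2   1   0 ]
R3 <- R3 - (4)*R1:  [   0  -20  -19  |    4    0    1 ]
R2 <- (1/-5)*R2:  [    0     1   6/5  |  -2/5  -1/5     0 ]
R1 <- R1 - (-1)*R2:  [    1     0  16/5  |  -7/5  -1/5     0 ]
R3 <- R3 - (-20)*R2:  [  0   0   5  |  -4  -4   1 ]
R3 <- (1/5)*R3:  [    0     0     1  |  -4/5  -4/5   1/5 ]
R1 <- R1 - (16/5)*R3:  [      1       0       0  |   29/25   59/25  -16/25 ]
R2 <- R2 - (6/5)*R3:  [     0      1      0  |  14/25  19/25  -6/25 ]
Right block of [I | A^{-1}] is the inverse:
[ 29/25  59/25  -16/25 ]
[ 14/25  19/25   -6/25 ]
[  -4/5   -4/5     1/5 ]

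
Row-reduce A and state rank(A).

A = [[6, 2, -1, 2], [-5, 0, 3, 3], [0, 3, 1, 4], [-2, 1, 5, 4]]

rank(A) = 4

Row reduction:
R2 <- R2 - (-5/6)*R1:  [    0   5/3  13/6  14/3 ]
R4 <- R4 - (-1/3)*R1:  [    0   5/3  14/3  14/3 ]
R3 <- R3 - (9/5)*R2:  [      0       0  -29/10   -22/5 ]
R4 <- R4 - (1)*R2:  [   0    0  5/2    0 ]
R4 <- R4 - (-25/29)*R3:  [       0        0        0  -110/29 ]
Row echelon form:
[ 6    2      -1        2 ]
[ 0  5/3    13/6     14/3 ]
[ 0    0  -29/10    -22/5 ]
[ 0    0       0  -110/29 ]
Nonzero rows / pivot columns: 4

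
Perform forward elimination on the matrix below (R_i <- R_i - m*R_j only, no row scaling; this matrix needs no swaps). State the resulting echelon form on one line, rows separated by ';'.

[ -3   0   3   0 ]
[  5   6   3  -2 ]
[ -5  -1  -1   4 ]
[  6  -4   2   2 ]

REF = [-3 0 3 0; 0 6 8 -2; 0 0 -14/3 11/3; 0 0 0 78/7]

Forward elimination:
R2 <- R2 - (-5/3)*R1:  [  0   6   8  -2 ]
R3 <- R3 - (5/3)*R1:  [  0  -1  -6   4 ]
R4 <- R4 - (-2)*R1:  [  0  -4   8   2 ]
R3 <- R3 - (-1/6)*R2:  [     0      0  -14/3   11/3 ]
R4 <- R4 - (-2/3)*R2:  [    0     0  40/3   2/3 ]
R4 <- R4 - (-20/7)*R3:  [    0     0     0  78/7 ]
Row echelon form:
[ -3  0      3     0 ]
[  0  6      8    -2 ]
[  0  0  -14/3  11/3 ]
[  0  0      0  78/7 ]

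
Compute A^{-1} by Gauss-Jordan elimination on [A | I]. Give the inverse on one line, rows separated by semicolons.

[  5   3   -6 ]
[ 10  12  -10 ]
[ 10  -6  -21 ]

inverse = [52/25 -33/50 -7/25; -11/15 3/10 1/15; 6/5 -2/5 -1/5]

Gauss-Jordan on [A | I]:
R1 <- (1/5)*R1:  [    1   3/5  -6/5  |   1/5     0     0 ]
R2 <- R2 - (10)*R1:  [  0   6   2  |  -2   1   0 ]
R3 <- R3 - (10)*R1:  [   0  -12   -9  |   -2    0    1 ]
R2 <- (1/6)*R2:  [    0     1   1/3  |  -1/3   1/6     0 ]
R1 <- R1 - (3/5)*R2:  [     1      0   -7/5  |    2/5  -1/10      0 ]
R3 <- R3 - (-12)*R2:  [  0   0  -5  |  -6   2   1 ]
R3 <- (1/-5)*R3:  [    0     0     1  |   6/5  -2/5  -1/5 ]
R1 <- R1 - (-7/5)*R3:  [      1       0       0  |   52/25  -33/50   -7/25 ]
R2 <- R2 - (1/3)*R3:  [      0       1       0  |  -11/15    3/10    1/15 ]
Right block of [I | A^{-1}] is the inverse:
[  52/25  -33/50  -7/25 ]
[ -11/15    3/10   1/15 ]
[    6/5    -2/5   -1/5 ]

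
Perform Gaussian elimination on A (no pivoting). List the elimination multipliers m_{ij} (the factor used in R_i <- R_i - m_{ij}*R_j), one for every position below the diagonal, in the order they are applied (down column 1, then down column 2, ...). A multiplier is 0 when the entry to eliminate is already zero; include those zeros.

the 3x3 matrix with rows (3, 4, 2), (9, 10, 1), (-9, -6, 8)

multipliers: 3, -3, -3

Forward elimination:
R2 <- R2 - (3)*R1:  [  0  -2  -5 ]
R3 <- R3 - (-3)*R1:  [  0   6  14 ]
R3 <- R3 - (-3)*R2:  [  0   0  -1 ]
Multipliers (in order of application): m_{21} = 3, m_{31} = -3, m_{32} = -3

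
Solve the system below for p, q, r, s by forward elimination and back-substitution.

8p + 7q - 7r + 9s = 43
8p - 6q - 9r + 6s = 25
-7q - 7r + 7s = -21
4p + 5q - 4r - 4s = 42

(5, 2, -1, -2)

Forward elimination on [A|b]:
R2 <- R2 - (1)*R1:  [   0  -13   -2   -3  -18 ]
R4 <- R4 - (1/2)*R1:  [     0    3/2   -1/2  -17/2   41/2 ]
R3 <- R3 - (7/13)*R2:  [       0        0   -77/13   112/13  -147/13 ]
R4 <- R4 - (-3/26)*R2:  [       0        0   -19/26  -115/13   479/26 ]
R4 <- R4 - (19/154)*R3:  [       0        0        0  -109/11   218/11 ]
Row echelon form:
[ 8    7      -7        9  |       43 ]
[ 0  -13      -2       -3  |      -18 ]
[ 0    0  -77/13   112/13  |  -147/13 ]
[ 0    0       0  -109/11  |   218/11 ]
Back-substitution:
s = (218/11) / (-109/11) = -2
r = (-147/13 - (112/13)*(-2)) / (-77/13) = -1
q = (-18 - (-2)*(-1) - (-3)*(-2)) / -13 = 2
p = (43 - (7)*(2) - (-7)*(-1) - (9)*(-2)) / 8 = 5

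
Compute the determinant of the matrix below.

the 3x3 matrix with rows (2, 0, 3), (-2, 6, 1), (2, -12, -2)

Forward elimination:
R2 <- R2 - (-1)*R1:  [ 0  6  4 ]
R3 <- R3 - (1)*R1:  [   0  -12   -5 ]
R3 <- R3 - (-2)*R2:  [ 0  0  3 ]
Upper-triangular form:
[ 2  0  3 ]
[ 0  6  4 ]
[ 0  0  3 ]
det(A) = (-1)^0 * (2) * (6) * (3) = 36  (0 row swaps -> sign +1)

det(A) = 36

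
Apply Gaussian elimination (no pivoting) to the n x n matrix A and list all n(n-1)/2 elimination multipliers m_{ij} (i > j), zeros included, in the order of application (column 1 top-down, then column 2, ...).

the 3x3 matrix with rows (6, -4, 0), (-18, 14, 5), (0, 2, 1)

multipliers: -3, 0, 1

Forward elimination:
R2 <- R2 - (-3)*R1:  [ 0  2  5 ]
R3: entry in column 1 is already 0 -> m_{31} = 0 (no row operation needed)
R3 <- R3 - (1)*R2:  [  0   0  -4 ]
Multipliers (in order of application): m_{21} = -3, m_{31} = 0, m_{32} = 1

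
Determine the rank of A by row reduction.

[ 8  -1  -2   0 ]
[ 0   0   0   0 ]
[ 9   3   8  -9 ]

rank(A) = 2

Row reduction:
R3 <- R3 - (9/8)*R1:  [    0  33/8  41/4    -9 ]
R2 <-> R3   (pivot in column 2 was zero)
[ 8    -1    -2   0 ]
[ 0  33/8  41/4  -9 ]
[ 0     0     0   0 ]
Row echelon form:
[ 8    -1    -2   0 ]
[ 0  33/8  41/4  -9 ]
[ 0     0     0   0 ]
Nonzero rows / pivot columns: 2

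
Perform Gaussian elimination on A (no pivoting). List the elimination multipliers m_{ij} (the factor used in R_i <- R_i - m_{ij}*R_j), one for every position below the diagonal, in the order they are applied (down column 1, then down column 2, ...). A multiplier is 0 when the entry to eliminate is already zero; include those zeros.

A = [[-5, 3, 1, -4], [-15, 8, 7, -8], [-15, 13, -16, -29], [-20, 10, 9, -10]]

Forward elimination:
R2 <- R2 - (3)*R1:  [  0  -1   4   4 ]
R3 <- R3 - (3)*R1:  [   0    4  -19  -17 ]
R4 <- R4 - (4)*R1:  [  0  -2   5   6 ]
R3 <- R3 - (-4)*R2:  [  0   0  -3  -1 ]
R4 <- R4 - (2)*R2:  [  0   0  -3  -2 ]
R4 <- R4 - (1)*R3:  [  0   0   0  -1 ]
Multipliers (in order of application): m_{21} = 3, m_{31} = 3, m_{41} = 4, m_{32} = -4, m_{42} = 2, m_{43} = 1

multipliers: 3, 3, 4, -4, 2, 1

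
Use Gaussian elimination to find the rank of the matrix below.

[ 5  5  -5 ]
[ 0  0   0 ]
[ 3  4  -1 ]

rank(A) = 2

Row reduction:
R3 <- R3 - (3/5)*R1:  [ 0  1  2 ]
R2 <-> R3   (pivot in column 2 was zero)
[ 5  5  -5 ]
[ 0  1   2 ]
[ 0  0   0 ]
Row echelon form:
[ 5  5  -5 ]
[ 0  1   2 ]
[ 0  0   0 ]
Nonzero rows / pivot columns: 2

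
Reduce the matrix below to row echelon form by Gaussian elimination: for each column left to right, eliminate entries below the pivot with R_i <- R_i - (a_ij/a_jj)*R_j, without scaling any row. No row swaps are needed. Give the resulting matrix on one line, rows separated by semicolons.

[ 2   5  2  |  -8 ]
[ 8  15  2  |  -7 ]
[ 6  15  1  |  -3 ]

Forward elimination:
R2 <- R2 - (4)*R1:  [  0  -5  -6  25 ]
R3 <- R3 - (3)*R1:  [  0   0  -5  21 ]
Row echelon form:
[ 2   5   2  |  -8 ]
[ 0  -5  -6  |  25 ]
[ 0   0  -5  |  21 ]

REF = [2 5 2 -8; 0 -5 -6 25; 0 0 -5 21]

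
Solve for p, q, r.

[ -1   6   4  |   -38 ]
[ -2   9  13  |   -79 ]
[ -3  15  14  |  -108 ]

(2, -4, -3)

Forward elimination on [A|b]:
R2 <- R2 - (2)*R1:  [  0  -3   5  -3 ]
R3 <- R3 - (3)*R1:  [  0  -3   2   6 ]
R3 <- R3 - (1)*R2:  [  0   0  -3   9 ]
Row echelon form:
[ -1   6   4  |  -38 ]
[  0  -3   5  |   -3 ]
[  0   0  -3  |    9 ]
Back-substitution:
r = (9) / -3 = -3
q = (-3 - (5)*(-3)) / -3 = -4
p = (-38 - (6)*(-4) - (4)*(-3)) / -1 = 2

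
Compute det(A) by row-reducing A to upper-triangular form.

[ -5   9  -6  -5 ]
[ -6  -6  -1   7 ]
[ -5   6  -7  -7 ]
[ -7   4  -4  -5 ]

det(A) = 1269

Forward elimination:
R2 <- R2 - (6/5)*R1:  [     0  -84/5   31/5     13 ]
R3 <- R3 - (1)*R1:  [  0  -3  -1  -2 ]
R4 <- R4 - (7/5)*R1:  [     0  -43/5   22/5      2 ]
R3 <- R3 - (5/28)*R2:  [       0        0   -59/28  -121/28 ]
R4 <- R4 - (43/84)*R2:  [       0        0   103/84  -391/84 ]
R4 <- R4 - (-103/177)*R3:  [       0        0        0  -423/59 ]
Upper-triangular form:
[ -5      9      -6       -5 ]
[  0  -84/5    31/5       13 ]
[  0      0  -59/28  -121/28 ]
[  0      0       0  -423/59 ]
det(A) = (-1)^0 * (-5) * (-84/5) * (-59/28) * (-423/59) = 1269  (0 row swaps -> sign +1)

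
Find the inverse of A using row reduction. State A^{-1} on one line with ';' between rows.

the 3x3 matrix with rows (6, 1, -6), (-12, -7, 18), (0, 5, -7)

inverse = [-41/30 -23/30 -4/5; -14/5 -7/5 -6/5; -2 -1 -1]

Gauss-Jordan on [A | I]:
R1 <- (1/6)*R1:  [   1  1/6   -1  |  1/6    0    0 ]
R2 <- R2 - (-12)*R1:  [  0  -5   6  |   2   1   0 ]
R2 <- (1/-5)*R2:  [    0     1  -6/5  |  -2/5  -1/5     0 ]
R1 <- R1 - (1/6)*R2:  [    1     0  -4/5  |  7/30  1/30     0 ]
R3 <- R3 - (5)*R2:  [  0   0  -1  |   2   1   1 ]
R3 <- (1/-1)*R3:  [  0   0   1  |  -2  -1  -1 ]
R1 <- R1 - (-4/5)*R3:  [      1       0       0  |  -41/30  -23/30    -4/5 ]
R2 <- R2 - (-6/5)*R3:  [     0      1      0  |  -14/5   -7/5   -6/5 ]
Right block of [I | A^{-1}] is the inverse:
[ -41/30  -23/30  -4/5 ]
[  -14/5    -7/5  -6/5 ]
[     -2      -1    -1 ]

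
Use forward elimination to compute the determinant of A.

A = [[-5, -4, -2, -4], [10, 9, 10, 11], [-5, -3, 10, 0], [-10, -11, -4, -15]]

det(A) = 30

Forward elimination:
R2 <- R2 - (-2)*R1:  [ 0  1  6  3 ]
R3 <- R3 - (1)*R1:  [  0   1  12   4 ]
R4 <- R4 - (2)*R1:  [  0  -3   0  -7 ]
R3 <- R3 - (1)*R2:  [ 0  0  6  1 ]
R4 <- R4 - (-3)*R2:  [  0   0  18   2 ]
R4 <- R4 - (3)*R3:  [  0   0   0  -1 ]
Upper-triangular form:
[ -5  -4  -2  -4 ]
[  0   1   6   3 ]
[  0   0   6   1 ]
[  0   0   0  -1 ]
det(A) = (-1)^0 * (-5) * (1) * (6) * (-1) = 30  (0 row swaps -> sign +1)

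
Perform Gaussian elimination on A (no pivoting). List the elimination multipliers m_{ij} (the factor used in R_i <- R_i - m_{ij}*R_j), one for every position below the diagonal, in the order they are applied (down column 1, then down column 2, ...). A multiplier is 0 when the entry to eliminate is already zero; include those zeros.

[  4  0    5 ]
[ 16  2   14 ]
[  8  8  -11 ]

multipliers: 4, 2, 4

Forward elimination:
R2 <- R2 - (4)*R1:  [  0   2  -6 ]
R3 <- R3 - (2)*R1:  [   0    8  -21 ]
R3 <- R3 - (4)*R2:  [ 0  0  3 ]
Multipliers (in order of application): m_{21} = 4, m_{31} = 2, m_{32} = 4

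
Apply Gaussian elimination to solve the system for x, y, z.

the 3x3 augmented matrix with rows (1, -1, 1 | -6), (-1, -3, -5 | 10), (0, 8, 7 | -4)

(1, 3, -4)

Forward elimination on [A|b]:
R2 <- R2 - (-1)*R1:  [  0  -4  -4   4 ]
R3 <- R3 - (-2)*R2:  [  0   0  -1   4 ]
Row echelon form:
[ 1  -1   1  |  -6 ]
[ 0  -4  -4  |   4 ]
[ 0   0  -1  |   4 ]
Back-substitution:
z = (4) / -1 = -4
y = (4 - (-4)*(-4)) / -4 = 3
x = (-6 - (-1)*(3) - (1)*(-4)) / 1 = 1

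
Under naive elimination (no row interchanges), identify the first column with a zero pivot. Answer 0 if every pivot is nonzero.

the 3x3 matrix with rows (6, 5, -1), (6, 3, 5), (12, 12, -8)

first zero-pivot column = 3

Naive forward elimination:
R2 <- R2 - (1)*R1:  [  0  -2   6 ]
R3 <- R3 - (2)*R1:  [  0   2  -6 ]
R3 <- R3 - (-1)*R2:  [ 0  0  0 ]
Matrix at this point:
[ 6   5  -1 ]
[ 0  -2   6 ]
[ 0   0   0 ]
Pivot entry (3,3) in the last row is zero and there are no rows below to swap with -> zero pivot in column 3 (A is singular).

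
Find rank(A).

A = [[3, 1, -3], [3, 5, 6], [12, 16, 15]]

Row reduction:
R2 <- R2 - (1)*R1:  [ 0  4  9 ]
R3 <- R3 - (4)*R1:  [  0  12  27 ]
R3 <- R3 - (3)*R2:  [ 0  0  0 ]
Row echelon form:
[ 3  1  -3 ]
[ 0  4   9 ]
[ 0  0   0 ]
Nonzero rows / pivot columns: 2

rank(A) = 2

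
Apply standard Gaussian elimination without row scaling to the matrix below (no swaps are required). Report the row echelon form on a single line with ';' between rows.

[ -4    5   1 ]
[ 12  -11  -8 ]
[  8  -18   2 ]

Forward elimination:
R2 <- R2 - (-3)*R1:  [  0   4  -5 ]
R3 <- R3 - (-2)*R1:  [  0  -8   4 ]
R3 <- R3 - (-2)*R2:  [  0   0  -6 ]
Row echelon form:
[ -4  5   1 ]
[  0  4  -5 ]
[  0  0  -6 ]

REF = [-4 5 1; 0 4 -5; 0 0 -6]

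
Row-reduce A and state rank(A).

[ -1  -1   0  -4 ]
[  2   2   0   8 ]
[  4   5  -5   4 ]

rank(A) = 2

Row reduction:
R2 <- R2 - (-2)*R1:  [ 0  0  0  0 ]
R3 <- R3 - (-4)*R1:  [   0    1   -5  -12 ]
R2 <-> R3   (pivot in column 2 was zero)
[ -1  -1   0   -4 ]
[  0   1  -5  -12 ]
[  0   0   0    0 ]
Row echelon form:
[ -1  -1   0   -4 ]
[  0   1  -5  -12 ]
[  0   0   0    0 ]
Nonzero rows / pivot columns: 2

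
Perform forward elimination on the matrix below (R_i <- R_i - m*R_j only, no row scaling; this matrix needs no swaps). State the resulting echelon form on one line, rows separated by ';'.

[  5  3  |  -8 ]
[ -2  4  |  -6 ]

REF = [5 3 -8; 0 26/5 -46/5]

Forward elimination:
R2 <- R2 - (-2/5)*R1:  [     0   26/5  -46/5 ]
Row echelon form:
[ 5     3  |     -8 ]
[ 0  26/5  |  -46/5 ]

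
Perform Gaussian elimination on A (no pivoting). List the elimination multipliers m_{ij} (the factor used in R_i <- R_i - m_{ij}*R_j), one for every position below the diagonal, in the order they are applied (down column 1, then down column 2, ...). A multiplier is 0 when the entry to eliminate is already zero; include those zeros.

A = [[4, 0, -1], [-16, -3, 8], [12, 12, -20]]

multipliers: -4, 3, -4

Forward elimination:
R2 <- R2 - (-4)*R1:  [  0  -3   4 ]
R3 <- R3 - (3)*R1:  [   0   12  -17 ]
R3 <- R3 - (-4)*R2:  [  0   0  -1 ]
Multipliers (in order of application): m_{21} = -4, m_{31} = 3, m_{32} = -4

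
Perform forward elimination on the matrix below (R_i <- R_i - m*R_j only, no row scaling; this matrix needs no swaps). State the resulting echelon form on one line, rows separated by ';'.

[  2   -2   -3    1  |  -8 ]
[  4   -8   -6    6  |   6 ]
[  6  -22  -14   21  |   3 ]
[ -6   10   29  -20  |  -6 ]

REF = [2 -2 -3 1 -8; 0 -4 0 4 22; 0 0 -5 2 -61; 0 0 0 -5 -252]

Forward elimination:
R2 <- R2 - (2)*R1:  [  0  -4   0   4  22 ]
R3 <- R3 - (3)*R1:  [   0  -16   -5   18   27 ]
R4 <- R4 - (-3)*R1:  [   0    4   20  -17  -30 ]
R3 <- R3 - (4)*R2:  [   0    0   -5    2  -61 ]
R4 <- R4 - (-1)*R2:  [   0    0   20  -13   -8 ]
R4 <- R4 - (-4)*R3:  [    0     0     0    -5  -252 ]
Row echelon form:
[ 2  -2  -3   1  |    -8 ]
[ 0  -4   0   4  |    22 ]
[ 0   0  -5   2  |   -61 ]
[ 0   0   0  -5  |  -252 ]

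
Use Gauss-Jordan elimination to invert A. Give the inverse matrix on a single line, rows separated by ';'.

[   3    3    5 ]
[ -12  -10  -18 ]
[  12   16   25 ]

inverse = [19/3 5/6 -2/3; 14 5/2 -1; -12 -2 1]

Gauss-Jordan on [A | I]:
R1 <- (1/3)*R1:  [   1    1  5/3  |  1/3    0    0 ]
R2 <- R2 - (-12)*R1:  [ 0  2  2  |  4  1  0 ]
R3 <- R3 - (12)*R1:  [  0   4   5  |  -4   0   1 ]
R2 <- (1/2)*R2:  [   0    1    1  |    2  1/2    0 ]
R1 <- R1 - (1)*R2:  [    1     0   2/3  |  -5/3  -1/2     0 ]
R3 <- R3 - (4)*R2:  [   0    0    1  |  -12   -2    1 ]
R1 <- R1 - (2/3)*R3:  [    1     0     0  |  19/3   5/6  -2/3 ]
R2 <- R2 - (1)*R3:  [   0    1    0  |   14  5/2   -1 ]
Right block of [I | A^{-1}] is the inverse:
[ 19/3  5/6  -2/3 ]
[   14  5/2    -1 ]
[  -12   -2     1 ]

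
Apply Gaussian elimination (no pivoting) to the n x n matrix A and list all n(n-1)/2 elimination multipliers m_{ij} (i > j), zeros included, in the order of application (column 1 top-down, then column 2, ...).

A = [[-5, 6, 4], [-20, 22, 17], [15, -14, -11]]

multipliers: 4, -3, -2

Forward elimination:
R2 <- R2 - (4)*R1:  [  0  -2   1 ]
R3 <- R3 - (-3)*R1:  [ 0  4  1 ]
R3 <- R3 - (-2)*R2:  [ 0  0  3 ]
Multipliers (in order of application): m_{21} = 4, m_{31} = -3, m_{32} = -2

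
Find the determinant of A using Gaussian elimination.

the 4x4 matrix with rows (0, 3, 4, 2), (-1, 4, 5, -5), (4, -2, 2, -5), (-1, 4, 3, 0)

Forward elimination:
R1 <-> R2   (pivot in column 1 was zero)
[ -1   4  5  -5 ]
[  0   3  4   2 ]
[  4  -2  2  -5 ]
[ -1   4  3   0 ]
R3 <- R3 - (-4)*R1:  [   0   14   22  -25 ]
R4 <- R4 - (1)*R1:  [  0   0  -2   5 ]
R3 <- R3 - (14/3)*R2:  [      0       0    10/3  -103/3 ]
R4 <- R4 - (-3/5)*R3:  [     0      0      0  -78/5 ]
Upper-triangular form:
[ -1  4     5      -5 ]
[  0  3     4       2 ]
[  0  0  10/3  -103/3 ]
[  0  0     0   -78/5 ]
det(A) = (-1)^1 * (-1) * (3) * (10/3) * (-78/5) = -156  (1 row swap -> sign -1)

det(A) = -156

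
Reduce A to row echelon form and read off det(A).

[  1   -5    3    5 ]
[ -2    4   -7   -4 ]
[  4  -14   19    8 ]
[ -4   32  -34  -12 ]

Forward elimination:
R2 <- R2 - (-2)*R1:  [  0  -6  -1   6 ]
R3 <- R3 - (4)*R1:  [   0    6    7  -12 ]
R4 <- R4 - (-4)*R1:  [   0   12  -22    8 ]
R3 <- R3 - (-1)*R2:  [  0   0   6  -6 ]
R4 <- R4 - (-2)*R2:  [   0    0  -24   20 ]
R4 <- R4 - (-4)*R3:  [  0   0   0  -4 ]
Upper-triangular form:
[ 1  -5   3   5 ]
[ 0  -6  -1   6 ]
[ 0   0   6  -6 ]
[ 0   0   0  -4 ]
det(A) = (-1)^0 * (1) * (-6) * (6) * (-4) = 144  (0 row swaps -> sign +1)

det(A) = 144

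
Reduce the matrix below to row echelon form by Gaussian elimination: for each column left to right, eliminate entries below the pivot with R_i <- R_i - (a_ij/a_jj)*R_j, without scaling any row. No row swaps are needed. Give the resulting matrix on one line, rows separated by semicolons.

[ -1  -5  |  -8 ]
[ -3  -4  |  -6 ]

Forward elimination:
R2 <- R2 - (3)*R1:  [  0  11  18 ]
Row echelon form:
[ -1  -5  |  -8 ]
[  0  11  |  18 ]

REF = [-1 -5 -8; 0 11 18]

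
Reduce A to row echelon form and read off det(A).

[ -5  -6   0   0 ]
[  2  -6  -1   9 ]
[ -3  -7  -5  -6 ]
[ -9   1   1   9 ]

Forward elimination:
R2 <- R2 - (-2/5)*R1:  [     0  -42/5     -1      9 ]
R3 <- R3 - (3/5)*R1:  [     0  -17/5     -5     -6 ]
R4 <- R4 - (9/5)*R1:  [    0  59/5     1     9 ]
R3 <- R3 - (17/42)*R2:  [       0        0  -193/42  -135/14 ]
R4 <- R4 - (-59/42)*R2:  [      0       0  -17/42  303/14 ]
R4 <- R4 - (17/193)*R3:  [        0         0         0  4341/193 ]
Upper-triangular form:
[ -5     -6        0         0 ]
[  0  -42/5       -1         9 ]
[  0      0  -193/42   -135/14 ]
[  0      0        0  4341/193 ]
det(A) = (-1)^0 * (-5) * (-42/5) * (-193/42) * (4341/193) = -4341  (0 row swaps -> sign +1)

det(A) = -4341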